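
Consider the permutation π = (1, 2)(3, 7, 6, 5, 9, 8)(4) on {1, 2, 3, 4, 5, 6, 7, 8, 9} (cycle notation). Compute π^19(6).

5

6 lies in the 6-cycle (3, 7, 6, 5, 9, 8).
Since the cycle has length 6, π^19 acts on it the same as π^1 (19 mod 6 = 1).
Stepping 1 place around the cycle: 6 → 5.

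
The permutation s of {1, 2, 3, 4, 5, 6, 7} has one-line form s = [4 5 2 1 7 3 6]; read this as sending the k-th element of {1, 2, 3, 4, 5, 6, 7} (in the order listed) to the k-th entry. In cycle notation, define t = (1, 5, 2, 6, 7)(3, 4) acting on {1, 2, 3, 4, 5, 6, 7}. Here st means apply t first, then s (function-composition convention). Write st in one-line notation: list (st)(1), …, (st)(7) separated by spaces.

7 3 1 2 5 6 4

(st)(x) = s(t(x)). Computing each image: s(t(1)) = s(5) = 7, s(t(2)) = s(6) = 3, s(t(3)) = s(4) = 1, s(t(4)) = s(3) = 2, s(t(5)) = s(2) = 5, s(t(6)) = s(7) = 6, s(t(7)) = s(1) = 4.
Hence st = [7 3 1 2 5 6 4].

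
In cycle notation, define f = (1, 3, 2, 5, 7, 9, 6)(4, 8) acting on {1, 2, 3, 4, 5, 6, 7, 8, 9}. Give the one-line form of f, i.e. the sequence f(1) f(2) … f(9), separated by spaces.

Each element maps to the next entry in its cycle (wrapping to the front): 1→3, 2→5, 3→2, 4→8, 5→7, 6→1, 7→9, 8→4, 9→6.
So the one-line form is 3 5 2 8 7 1 9 4 6.

3 5 2 8 7 1 9 4 6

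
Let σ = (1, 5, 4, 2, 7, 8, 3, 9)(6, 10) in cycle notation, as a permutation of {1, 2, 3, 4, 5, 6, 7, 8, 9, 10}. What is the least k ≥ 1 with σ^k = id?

The disjoint cycles have lengths 8, 2.
The order of σ is the least common multiple of its cycle lengths: lcm(8, 2) = 8.

8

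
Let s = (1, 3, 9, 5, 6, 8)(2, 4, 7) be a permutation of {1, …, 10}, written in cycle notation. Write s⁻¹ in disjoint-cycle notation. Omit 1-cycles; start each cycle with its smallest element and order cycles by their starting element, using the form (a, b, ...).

(1, 8, 6, 5, 9, 3)(2, 7, 4)

If s sends a → b within a cycle, s⁻¹ sends b → a; equivalently, reverse each cycle.
Reversing each cycle of s and rotating so the smallest element leads gives (1, 8, 6, 5, 9, 3)(2, 7, 4).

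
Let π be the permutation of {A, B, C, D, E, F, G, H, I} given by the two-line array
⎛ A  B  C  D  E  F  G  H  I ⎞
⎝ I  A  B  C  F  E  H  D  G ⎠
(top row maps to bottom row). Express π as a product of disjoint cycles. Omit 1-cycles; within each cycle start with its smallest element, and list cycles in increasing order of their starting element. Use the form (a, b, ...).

Start at A and follow images: A → I → G → H → D → C → B → A, giving the cycle (A, I, G, H, D, C, B).
Repeating from the next unused element and collecting all non-trivial cycles gives (A, I, G, H, D, C, B)(E, F).

(A, I, G, H, D, C, B)(E, F)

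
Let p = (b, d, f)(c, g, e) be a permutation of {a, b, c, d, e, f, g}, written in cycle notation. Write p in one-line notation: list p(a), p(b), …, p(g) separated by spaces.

Each element maps to the next entry in its cycle (wrapping to the front): a→a, b→d, c→g, d→f, e→c, f→b, g→e.
So the one-line form is a d g f c b e.

a d g f c b e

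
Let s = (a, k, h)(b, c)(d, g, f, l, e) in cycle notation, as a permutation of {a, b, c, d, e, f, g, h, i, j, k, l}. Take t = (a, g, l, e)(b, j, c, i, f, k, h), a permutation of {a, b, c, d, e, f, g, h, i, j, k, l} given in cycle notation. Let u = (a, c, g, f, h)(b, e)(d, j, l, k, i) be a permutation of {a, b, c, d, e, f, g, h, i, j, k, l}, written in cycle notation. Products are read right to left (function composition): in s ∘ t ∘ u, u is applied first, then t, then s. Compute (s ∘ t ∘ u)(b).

k

Apply the permutations in order: u(b) = e, then t(e) = a, then s(a) = k. So (s ∘ t ∘ u)(b) = k.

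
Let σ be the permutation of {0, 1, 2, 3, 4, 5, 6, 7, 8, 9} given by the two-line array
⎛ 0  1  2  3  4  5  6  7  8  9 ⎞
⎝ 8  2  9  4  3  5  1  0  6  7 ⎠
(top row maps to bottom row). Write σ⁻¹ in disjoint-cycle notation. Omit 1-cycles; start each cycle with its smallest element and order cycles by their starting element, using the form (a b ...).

(0 7 9 2 1 6 8)(3 4)

First write σ in disjoint cycles: (0 8 6 1 2 9 7)(3 4).
Reversing each cycle (and rotating so the smallest element leads) gives σ⁻¹ = (0 7 9 2 1 6 8)(3 4).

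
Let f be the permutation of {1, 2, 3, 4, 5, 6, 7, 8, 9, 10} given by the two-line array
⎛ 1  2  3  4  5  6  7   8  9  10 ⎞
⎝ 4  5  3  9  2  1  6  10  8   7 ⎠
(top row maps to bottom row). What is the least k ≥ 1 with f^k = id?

Writing f as disjoint cycles, the cycle lengths are 7, 2, 1.
Since disjoint cycles commute, ord(f) = lcm(7, 2) = 14.

14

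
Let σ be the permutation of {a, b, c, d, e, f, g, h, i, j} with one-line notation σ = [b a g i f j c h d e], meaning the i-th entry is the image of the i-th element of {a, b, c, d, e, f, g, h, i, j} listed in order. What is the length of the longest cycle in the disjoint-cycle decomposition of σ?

3

Decomposing into disjoint cycles gives (a b)(c g)(d i)(e f j); the longest has length 3.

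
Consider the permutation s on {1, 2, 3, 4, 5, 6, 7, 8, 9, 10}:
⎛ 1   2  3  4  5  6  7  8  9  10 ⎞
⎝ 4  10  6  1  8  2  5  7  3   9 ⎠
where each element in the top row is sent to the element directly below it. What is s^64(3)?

Tracing 3 → 6 → … returns to 3 after 5 steps, so 3 lies in a 5-cycle (2 10 9 3 6).
On a 5-cycle, s^5 is the identity, so s^64 = s^4 there (64 ≡ 4 mod 5).
Stepping 4 places around the cycle: 3 → 6 → 2 → 10 → 9.

9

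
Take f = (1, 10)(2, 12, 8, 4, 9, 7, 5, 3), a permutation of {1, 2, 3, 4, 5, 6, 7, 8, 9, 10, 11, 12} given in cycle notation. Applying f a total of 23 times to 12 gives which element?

2

12 lies in the 8-cycle (2, 12, 8, 4, 9, 7, 5, 3).
On an 8-cycle, f^8 is the identity, so f^23 = f^7 there (23 ≡ 7 mod 8).
Advancing 7 steps from 12: 12 → 8 → 4 → 9 → 7 → 5 → 3 → 2.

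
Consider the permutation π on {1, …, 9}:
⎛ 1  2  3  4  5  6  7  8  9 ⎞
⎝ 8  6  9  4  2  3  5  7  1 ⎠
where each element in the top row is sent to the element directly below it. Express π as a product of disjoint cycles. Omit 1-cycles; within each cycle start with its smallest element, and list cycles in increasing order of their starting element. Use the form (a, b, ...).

Start at 1 and follow images: 1 → 8 → 7 → 5 → 2 → 6 → 3 → 9 → 1, giving the cycle (1, 8, 7, 5, 2, 6, 3, 9).
Continuing from each remaining unvisited element yields (1, 8, 7, 5, 2, 6, 3, 9).

(1, 8, 7, 5, 2, 6, 3, 9)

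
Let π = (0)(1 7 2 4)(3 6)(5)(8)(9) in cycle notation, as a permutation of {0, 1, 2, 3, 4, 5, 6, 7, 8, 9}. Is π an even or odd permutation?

The cycle lengths are 4, 2, 1, 1, 1, 1.
A cycle of length ℓ contributes ℓ−1 transpositions, so π is a product of 3 + 1 = 4 transpositions — even.

even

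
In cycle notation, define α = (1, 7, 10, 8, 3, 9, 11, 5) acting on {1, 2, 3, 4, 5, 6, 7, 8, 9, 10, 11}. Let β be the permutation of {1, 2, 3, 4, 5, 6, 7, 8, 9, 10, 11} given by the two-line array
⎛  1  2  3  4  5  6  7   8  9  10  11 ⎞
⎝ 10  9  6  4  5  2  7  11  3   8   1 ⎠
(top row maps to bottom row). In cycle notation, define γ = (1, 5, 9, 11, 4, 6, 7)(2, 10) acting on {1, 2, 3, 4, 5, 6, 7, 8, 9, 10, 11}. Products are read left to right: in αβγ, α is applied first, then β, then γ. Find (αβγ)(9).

5

Chase 9: α(9) = 11; β(11) = 1; γ(1) = 5. Hence (αβγ)(9) = 5.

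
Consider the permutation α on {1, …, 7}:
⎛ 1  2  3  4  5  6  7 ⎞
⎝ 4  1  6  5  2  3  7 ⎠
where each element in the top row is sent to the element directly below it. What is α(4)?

The entry below 4 in the array is 5, so α(4) = 5.

5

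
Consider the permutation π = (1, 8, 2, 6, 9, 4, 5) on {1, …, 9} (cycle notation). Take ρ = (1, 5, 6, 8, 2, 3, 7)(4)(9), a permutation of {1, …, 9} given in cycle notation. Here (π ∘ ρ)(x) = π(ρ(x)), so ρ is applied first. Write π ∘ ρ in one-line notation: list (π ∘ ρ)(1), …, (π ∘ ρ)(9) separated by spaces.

(π ∘ ρ)(x) = π(ρ(x)). Computing each image: π(ρ(1)) = π(5) = 1, π(ρ(2)) = π(3) = 3, π(ρ(3)) = π(7) = 7, π(ρ(4)) = π(4) = 5, π(ρ(5)) = π(6) = 9, π(ρ(6)) = π(8) = 2, π(ρ(7)) = π(1) = 8, π(ρ(8)) = π(2) = 6, π(ρ(9)) = π(9) = 4.
Hence π ∘ ρ = [1 3 7 5 9 2 8 6 4].

1 3 7 5 9 2 8 6 4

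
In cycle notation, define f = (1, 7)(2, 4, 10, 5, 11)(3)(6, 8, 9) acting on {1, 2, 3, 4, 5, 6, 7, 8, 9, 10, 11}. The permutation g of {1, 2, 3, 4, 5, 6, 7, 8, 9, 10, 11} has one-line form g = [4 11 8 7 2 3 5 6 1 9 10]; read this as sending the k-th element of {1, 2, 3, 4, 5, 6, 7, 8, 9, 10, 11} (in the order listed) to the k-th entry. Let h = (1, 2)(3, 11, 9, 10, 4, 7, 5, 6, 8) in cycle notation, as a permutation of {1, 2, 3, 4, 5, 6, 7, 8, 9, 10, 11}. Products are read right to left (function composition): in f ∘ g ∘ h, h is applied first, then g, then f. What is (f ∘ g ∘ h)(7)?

4

(f ∘ g ∘ h)(7) = f(g(h(7))). h(7) = 5, then g(5) = 2, then f(2) = 4, so the result is 4.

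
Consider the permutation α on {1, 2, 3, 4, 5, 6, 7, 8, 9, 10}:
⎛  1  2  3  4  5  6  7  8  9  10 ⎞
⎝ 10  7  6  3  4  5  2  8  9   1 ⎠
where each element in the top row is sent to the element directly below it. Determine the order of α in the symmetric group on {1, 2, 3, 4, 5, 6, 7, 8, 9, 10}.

Decomposing into disjoint cycles gives cycle lengths 4, 2, 2, 1, 1.
The order is lcm(4, 2, 2) = 4.

4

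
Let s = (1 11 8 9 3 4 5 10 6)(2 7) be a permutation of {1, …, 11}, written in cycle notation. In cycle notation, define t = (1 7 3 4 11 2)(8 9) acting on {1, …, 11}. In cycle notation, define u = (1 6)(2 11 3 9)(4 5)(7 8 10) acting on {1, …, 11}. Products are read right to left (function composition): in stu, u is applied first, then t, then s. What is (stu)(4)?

Apply the permutations in order: u(4) = 5, then t(5) = 5, then s(5) = 10. So (stu)(4) = 10.

10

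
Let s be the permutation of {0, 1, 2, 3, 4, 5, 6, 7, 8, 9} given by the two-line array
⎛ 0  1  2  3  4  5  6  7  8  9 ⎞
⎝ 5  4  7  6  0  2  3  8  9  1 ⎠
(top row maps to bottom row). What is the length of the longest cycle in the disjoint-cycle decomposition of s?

8

Decomposing into disjoint cycles gives (0, 5, 2, 7, 8, 9, 1, 4)(3, 6); the longest has length 8.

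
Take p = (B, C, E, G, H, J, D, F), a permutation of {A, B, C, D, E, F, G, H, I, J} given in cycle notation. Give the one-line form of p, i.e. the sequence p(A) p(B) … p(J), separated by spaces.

A C E F G B H J I D

Each element maps to the next entry in its cycle (wrapping to the front): A↦A, B↦C, C↦E, D↦F, E↦G, F↦B, G↦H, H↦J, I↦I, J↦D.
So the one-line form is A C E F G B H J I D.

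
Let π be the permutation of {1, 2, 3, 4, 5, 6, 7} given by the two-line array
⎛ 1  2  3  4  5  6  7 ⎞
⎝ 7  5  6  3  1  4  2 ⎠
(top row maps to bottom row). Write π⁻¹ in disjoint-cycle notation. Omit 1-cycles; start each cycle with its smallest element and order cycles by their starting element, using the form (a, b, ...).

(1, 5, 2, 7)(3, 4, 6)

The cycle decomposition of π is (1, 7, 2, 5)(3, 6, 4).
Reversing each cycle (and rotating so the smallest element leads) gives π⁻¹ = (1, 5, 2, 7)(3, 4, 6).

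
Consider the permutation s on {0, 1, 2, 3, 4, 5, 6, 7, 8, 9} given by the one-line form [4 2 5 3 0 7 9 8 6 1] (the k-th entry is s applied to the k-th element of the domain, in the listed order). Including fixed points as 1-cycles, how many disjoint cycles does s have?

3

The cycle decomposition is (0 4)(1 2 5 7 8 6 9)(3), which has 3 cycles (counting 1-cycles).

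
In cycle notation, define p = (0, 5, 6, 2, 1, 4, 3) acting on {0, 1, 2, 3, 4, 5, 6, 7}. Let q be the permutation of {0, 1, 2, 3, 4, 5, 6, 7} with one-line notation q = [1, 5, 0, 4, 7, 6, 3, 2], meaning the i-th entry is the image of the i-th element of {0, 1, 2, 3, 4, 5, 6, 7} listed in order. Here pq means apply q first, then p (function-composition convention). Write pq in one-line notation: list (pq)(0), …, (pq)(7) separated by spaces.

(pq)(x) = p(q(x)). Computing each image: p(q(0)) = p(1) = 4, p(q(1)) = p(5) = 6, p(q(2)) = p(0) = 5, p(q(3)) = p(4) = 3, p(q(4)) = p(7) = 7, p(q(5)) = p(6) = 2, p(q(6)) = p(3) = 0, p(q(7)) = p(2) = 1.
Hence pq = [4 6 5 3 7 2 0 1].

4 6 5 3 7 2 0 1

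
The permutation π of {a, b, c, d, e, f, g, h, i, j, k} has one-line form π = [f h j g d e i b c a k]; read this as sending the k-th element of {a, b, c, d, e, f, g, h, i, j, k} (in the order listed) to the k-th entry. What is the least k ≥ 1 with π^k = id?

Decomposing into disjoint cycles gives cycle lengths 8, 2, 1.
The order of π is the least common multiple of its cycle lengths: lcm(8, 2) = 8.

8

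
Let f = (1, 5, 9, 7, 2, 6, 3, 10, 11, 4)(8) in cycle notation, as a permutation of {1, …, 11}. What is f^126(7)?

4

7 lies in the 10-cycle (1, 5, 9, 7, 2, 6, 3, 10, 11, 4).
Since the cycle has length 10, f^126 acts on it the same as f^6 (126 mod 10 = 6).
Stepping 6 places around the cycle: 7 → 2 → 6 → 3 → 10 → 11 → 4.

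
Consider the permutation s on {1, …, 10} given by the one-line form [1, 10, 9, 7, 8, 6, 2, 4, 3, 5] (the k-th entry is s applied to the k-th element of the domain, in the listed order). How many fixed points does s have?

The fixed points (elements with s(x) = x) are {1, 6}, so there are 2.

2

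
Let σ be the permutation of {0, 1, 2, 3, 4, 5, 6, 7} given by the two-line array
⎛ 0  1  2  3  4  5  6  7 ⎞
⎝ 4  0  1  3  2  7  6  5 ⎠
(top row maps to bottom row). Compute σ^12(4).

4

Tracing 4 → 2 → … returns to 4 after 4 steps, so 4 lies in a 4-cycle (0, 4, 2, 1).
Powers repeat with period 4 on this cycle, and 12 mod 4 = 0, so σ^12(4) = σ^0(4).
So σ^12(4) = 4.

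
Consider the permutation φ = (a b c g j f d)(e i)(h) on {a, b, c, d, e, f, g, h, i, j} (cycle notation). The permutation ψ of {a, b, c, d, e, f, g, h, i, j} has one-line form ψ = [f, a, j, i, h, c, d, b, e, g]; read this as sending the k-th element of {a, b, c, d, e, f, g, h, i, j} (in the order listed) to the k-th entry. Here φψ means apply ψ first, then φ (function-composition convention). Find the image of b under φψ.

(φψ)(b) = φ(ψ(b)). ψ(b) = a, then φ(a) = b. So (φψ)(b) = b.

b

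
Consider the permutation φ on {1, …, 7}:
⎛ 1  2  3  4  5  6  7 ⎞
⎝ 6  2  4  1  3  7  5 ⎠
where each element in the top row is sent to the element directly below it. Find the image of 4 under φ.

The entry below 4 in the array is 1, so φ(4) = 1.

1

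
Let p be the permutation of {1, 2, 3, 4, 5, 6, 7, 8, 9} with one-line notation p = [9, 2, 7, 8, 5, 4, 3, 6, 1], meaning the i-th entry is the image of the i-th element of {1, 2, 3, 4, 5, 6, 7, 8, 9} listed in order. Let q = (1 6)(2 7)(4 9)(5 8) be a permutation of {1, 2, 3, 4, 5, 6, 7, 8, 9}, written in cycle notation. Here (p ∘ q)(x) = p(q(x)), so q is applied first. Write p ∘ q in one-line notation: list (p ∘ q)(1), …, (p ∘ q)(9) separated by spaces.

4 3 7 1 6 9 2 5 8

For each element, apply q then p: 1 → 6 → 4; 2 → 7 → 3; 3 → 3 → 7; 4 → 9 → 1; 5 → 8 → 6; 6 → 1 → 9; 7 → 2 → 2; 8 → 5 → 5; 9 → 4 → 8.
So p ∘ q in one-line form is 4 3 7 1 6 9 2 5 8.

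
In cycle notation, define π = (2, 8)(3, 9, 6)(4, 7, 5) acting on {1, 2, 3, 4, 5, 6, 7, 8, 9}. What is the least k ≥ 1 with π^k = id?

The disjoint cycles have lengths 3, 3, 2, 1.
The order is lcm(3, 3, 2) = 6.

6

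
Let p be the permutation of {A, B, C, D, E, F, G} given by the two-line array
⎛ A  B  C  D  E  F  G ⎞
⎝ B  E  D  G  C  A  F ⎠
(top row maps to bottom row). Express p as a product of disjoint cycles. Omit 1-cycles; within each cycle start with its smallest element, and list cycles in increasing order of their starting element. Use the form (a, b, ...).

Start at A and follow images: A → B → E → C → D → G → F → A, giving the cycle (A, B, E, C, D, G, F).
Repeating from the next unused element and collecting all non-trivial cycles gives (A, B, E, C, D, G, F).

(A, B, E, C, D, G, F)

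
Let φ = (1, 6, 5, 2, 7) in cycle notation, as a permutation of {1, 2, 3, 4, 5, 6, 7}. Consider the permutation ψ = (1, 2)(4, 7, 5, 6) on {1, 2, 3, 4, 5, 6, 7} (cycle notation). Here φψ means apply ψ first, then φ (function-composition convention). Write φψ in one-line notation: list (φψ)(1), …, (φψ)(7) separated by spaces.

7 6 3 1 5 4 2

For each element, apply ψ then φ: 1 → 2 → 7; 2 → 1 → 6; 3 → 3 → 3; 4 → 7 → 1; 5 → 6 → 5; 6 → 4 → 4; 7 → 5 → 2.
So φψ in one-line form is 7 6 3 1 5 4 2.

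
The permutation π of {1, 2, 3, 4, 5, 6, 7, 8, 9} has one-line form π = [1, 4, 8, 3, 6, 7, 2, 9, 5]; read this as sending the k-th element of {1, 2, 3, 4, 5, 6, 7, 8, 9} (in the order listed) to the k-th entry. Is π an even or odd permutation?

odd

In disjoint-cycle form the cycle lengths are 8, 1.
A cycle of length ℓ contributes ℓ−1 transpositions, so π is a product of 7 transpositions — odd.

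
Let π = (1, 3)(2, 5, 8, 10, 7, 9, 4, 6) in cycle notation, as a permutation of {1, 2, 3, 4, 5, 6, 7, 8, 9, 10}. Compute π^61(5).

5 lies in the 8-cycle (2, 5, 8, 10, 7, 9, 4, 6).
Powers repeat with period 8 on this cycle, and 61 mod 8 = 5, so π^61(5) = π^5(5).
Advancing 5 steps from 5: 5 → 8 → 10 → 7 → 9 → 4.

4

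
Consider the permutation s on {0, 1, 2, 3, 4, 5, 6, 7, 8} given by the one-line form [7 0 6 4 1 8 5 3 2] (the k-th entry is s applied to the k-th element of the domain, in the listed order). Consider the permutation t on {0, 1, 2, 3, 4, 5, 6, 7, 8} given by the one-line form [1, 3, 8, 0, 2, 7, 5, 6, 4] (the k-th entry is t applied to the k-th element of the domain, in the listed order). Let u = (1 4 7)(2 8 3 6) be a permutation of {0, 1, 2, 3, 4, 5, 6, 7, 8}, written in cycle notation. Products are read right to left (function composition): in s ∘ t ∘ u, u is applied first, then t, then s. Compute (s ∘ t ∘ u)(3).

(s ∘ t ∘ u)(3) = s(t(u(3))). u(3) = 6, then t(6) = 5, then s(5) = 8, so the result is 8.

8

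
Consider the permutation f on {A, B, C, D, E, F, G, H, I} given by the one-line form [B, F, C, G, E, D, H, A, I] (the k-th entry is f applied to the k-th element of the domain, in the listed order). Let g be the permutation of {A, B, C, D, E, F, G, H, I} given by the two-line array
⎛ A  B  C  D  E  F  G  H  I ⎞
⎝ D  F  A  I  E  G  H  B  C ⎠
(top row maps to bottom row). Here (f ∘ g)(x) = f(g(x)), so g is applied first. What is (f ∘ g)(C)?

B

(f ∘ g)(C) = f(g(C)). g(C) = A, then f(A) = B. So (f ∘ g)(C) = B.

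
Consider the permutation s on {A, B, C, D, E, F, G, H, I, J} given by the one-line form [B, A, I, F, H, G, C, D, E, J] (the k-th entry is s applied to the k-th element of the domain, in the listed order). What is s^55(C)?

G

Tracing C → I → … returns to C after 7 steps, so C lies in a 7-cycle (C I E H D F G).
Since the cycle has length 7, s^55 acts on it the same as s^6 (55 mod 7 = 6).
Advancing 6 steps from C: C → I → E → H → D → F → G.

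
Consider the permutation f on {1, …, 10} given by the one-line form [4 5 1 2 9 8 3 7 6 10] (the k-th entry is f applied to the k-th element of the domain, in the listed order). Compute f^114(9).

Tracing 9 → 6 → … returns to 9 after 9 steps, so 9 lies in a 9-cycle (1 4 2 5 9 6 8 7 3).
On a 9-cycle, f^9 is the identity, so f^114 = f^6 there (114 ≡ 6 mod 9).
Stepping 6 places around the cycle: 9 → 6 → 8 → 7 → 3 → 1 → 4.

4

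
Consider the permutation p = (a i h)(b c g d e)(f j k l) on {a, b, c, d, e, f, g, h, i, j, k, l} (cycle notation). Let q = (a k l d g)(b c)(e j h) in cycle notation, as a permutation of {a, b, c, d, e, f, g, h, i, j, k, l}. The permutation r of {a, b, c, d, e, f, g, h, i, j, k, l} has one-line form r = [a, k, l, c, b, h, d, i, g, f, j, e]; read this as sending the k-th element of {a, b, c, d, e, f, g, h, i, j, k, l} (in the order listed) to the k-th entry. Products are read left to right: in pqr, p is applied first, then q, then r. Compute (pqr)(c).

Apply the permutations in order: p(c) = g, then q(g) = a, then r(a) = a. So (pqr)(c) = a.

a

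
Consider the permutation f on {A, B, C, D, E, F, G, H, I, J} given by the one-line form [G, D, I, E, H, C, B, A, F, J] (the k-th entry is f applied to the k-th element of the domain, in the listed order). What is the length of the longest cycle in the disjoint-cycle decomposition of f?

6

Decomposing into disjoint cycles gives (A, G, B, D, E, H)(C, I, F); the longest has length 6.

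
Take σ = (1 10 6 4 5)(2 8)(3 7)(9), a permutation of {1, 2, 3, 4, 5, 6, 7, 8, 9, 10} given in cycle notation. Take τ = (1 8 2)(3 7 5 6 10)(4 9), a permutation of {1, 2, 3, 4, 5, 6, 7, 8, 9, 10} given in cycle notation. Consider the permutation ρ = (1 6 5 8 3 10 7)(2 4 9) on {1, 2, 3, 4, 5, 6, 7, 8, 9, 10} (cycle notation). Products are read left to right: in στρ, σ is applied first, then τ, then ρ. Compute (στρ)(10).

Apply the permutations in order: σ(10) = 6, then τ(6) = 10, then ρ(10) = 7. So (στρ)(10) = 7.

7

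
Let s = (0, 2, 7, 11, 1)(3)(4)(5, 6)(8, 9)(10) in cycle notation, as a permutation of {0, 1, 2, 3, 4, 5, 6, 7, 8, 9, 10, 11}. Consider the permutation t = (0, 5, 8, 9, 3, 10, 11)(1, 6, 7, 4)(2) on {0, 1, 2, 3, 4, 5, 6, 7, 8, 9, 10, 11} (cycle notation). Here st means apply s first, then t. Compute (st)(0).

(st)(0) = t(s(0)). s(0) = 2, then t(2) = 2. So (st)(0) = 2.

2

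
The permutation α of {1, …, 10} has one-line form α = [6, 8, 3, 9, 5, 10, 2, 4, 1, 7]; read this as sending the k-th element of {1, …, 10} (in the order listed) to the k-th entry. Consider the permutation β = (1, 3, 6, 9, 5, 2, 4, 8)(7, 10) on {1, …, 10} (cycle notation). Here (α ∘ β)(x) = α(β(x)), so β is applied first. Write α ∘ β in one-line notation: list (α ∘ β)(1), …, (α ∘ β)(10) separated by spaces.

Chase each element through β then α: 1 → 3 → 3; 2 → 4 → 9; 3 → 6 → 10; 4 → 8 → 4; 5 → 2 → 8; 6 → 9 → 1; 7 → 10 → 7; 8 → 1 → 6; 9 → 5 → 5; 10 → 7 → 2.
So α ∘ β in one-line form is 3 9 10 4 8 1 7 6 5 2.

3 9 10 4 8 1 7 6 5 2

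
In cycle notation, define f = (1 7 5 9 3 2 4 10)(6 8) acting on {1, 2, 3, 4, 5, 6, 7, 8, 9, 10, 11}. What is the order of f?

8

The cycle type of f is (8, 2, 1).
The order of f is the least common multiple of its cycle lengths: lcm(8, 2) = 8.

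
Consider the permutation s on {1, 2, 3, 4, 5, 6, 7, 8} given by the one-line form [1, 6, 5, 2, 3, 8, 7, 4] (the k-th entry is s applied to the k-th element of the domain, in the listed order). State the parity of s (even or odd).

even

In disjoint-cycle form the cycle lengths are 4, 2, 1, 1.
A cycle is odd iff its length is even; s has 2 even-length cycles, so sgn(s) = (−1)^2 and s is even.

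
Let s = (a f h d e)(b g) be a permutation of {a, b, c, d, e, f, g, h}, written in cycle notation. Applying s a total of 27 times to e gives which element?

e lies in the 5-cycle (a f h d e).
Since the cycle has length 5, s^27 acts on it the same as s^2 (27 mod 5 = 2).
Stepping 2 places around the cycle: e → a → f.

f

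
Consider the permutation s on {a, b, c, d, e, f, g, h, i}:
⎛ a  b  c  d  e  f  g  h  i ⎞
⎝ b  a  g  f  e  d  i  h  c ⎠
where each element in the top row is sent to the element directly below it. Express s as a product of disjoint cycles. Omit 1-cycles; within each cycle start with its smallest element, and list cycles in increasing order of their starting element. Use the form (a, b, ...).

(a, b)(c, g, i)(d, f)

Iterating s from a gives a → b → a; that is the 2-cycle (a, b).
Continuing from each remaining unvisited element yields (a, b)(c, g, i)(d, f).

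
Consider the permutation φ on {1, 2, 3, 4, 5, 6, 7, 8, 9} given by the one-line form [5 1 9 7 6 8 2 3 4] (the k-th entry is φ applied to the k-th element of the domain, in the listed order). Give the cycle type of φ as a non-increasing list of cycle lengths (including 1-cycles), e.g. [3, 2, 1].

[9]

The disjoint cycles are (1 5 6 8 3 9 4 7 2), with lengths 9 in non-increasing order.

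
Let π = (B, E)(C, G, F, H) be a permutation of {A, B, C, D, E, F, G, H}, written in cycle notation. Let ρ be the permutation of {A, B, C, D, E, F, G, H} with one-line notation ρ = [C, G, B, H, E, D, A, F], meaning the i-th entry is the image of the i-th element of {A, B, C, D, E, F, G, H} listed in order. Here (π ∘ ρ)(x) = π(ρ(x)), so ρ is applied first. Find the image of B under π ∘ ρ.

First apply ρ: ρ(B) = G, then π(G) = F. Thus (π ∘ ρ)(B) = F.

F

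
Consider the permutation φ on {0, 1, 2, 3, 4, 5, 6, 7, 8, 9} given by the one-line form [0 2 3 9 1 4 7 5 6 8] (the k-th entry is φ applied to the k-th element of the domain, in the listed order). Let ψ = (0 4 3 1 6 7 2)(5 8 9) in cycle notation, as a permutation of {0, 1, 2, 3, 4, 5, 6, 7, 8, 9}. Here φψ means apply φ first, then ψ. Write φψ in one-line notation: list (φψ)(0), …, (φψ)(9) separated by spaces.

(φψ)(x) = ψ(φ(x)). Computing each image: ψ(φ(0)) = ψ(0) = 4, ψ(φ(1)) = ψ(2) = 0, ψ(φ(2)) = ψ(3) = 1, ψ(φ(3)) = ψ(9) = 5, ψ(φ(4)) = ψ(1) = 6, ψ(φ(5)) = ψ(4) = 3, ψ(φ(6)) = ψ(7) = 2, ψ(φ(7)) = ψ(5) = 8, ψ(φ(8)) = ψ(6) = 7, ψ(φ(9)) = ψ(8) = 9.
Hence φψ = [4 0 1 5 6 3 2 8 7 9].

4 0 1 5 6 3 2 8 7 9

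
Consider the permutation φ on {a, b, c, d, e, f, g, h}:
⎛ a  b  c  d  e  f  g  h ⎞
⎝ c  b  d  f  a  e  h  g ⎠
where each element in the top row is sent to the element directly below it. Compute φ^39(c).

Tracing c → d → … returns to c after 5 steps, so c lies in a 5-cycle (a c d f e).
Since the cycle has length 5, φ^39 acts on it the same as φ^4 (39 mod 5 = 4).
Advancing 4 steps from c: c → d → f → e → a.

a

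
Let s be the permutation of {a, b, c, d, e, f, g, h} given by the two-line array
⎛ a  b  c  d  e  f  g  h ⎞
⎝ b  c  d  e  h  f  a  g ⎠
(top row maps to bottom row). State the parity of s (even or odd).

In disjoint-cycle form the cycle lengths are 7, 1.
A cycle is odd iff its length is even; s has 0 even-length cycles, so sgn(s) = (−1)^0 and s is even.

even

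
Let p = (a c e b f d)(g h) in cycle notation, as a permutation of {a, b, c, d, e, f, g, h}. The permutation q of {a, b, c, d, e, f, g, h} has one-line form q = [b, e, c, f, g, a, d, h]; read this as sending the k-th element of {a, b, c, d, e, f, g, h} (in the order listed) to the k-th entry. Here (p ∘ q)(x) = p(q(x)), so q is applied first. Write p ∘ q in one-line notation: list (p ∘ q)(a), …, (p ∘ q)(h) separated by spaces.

(p ∘ q)(x) = p(q(x)). Computing each image: p(q(a)) = p(b) = f, p(q(b)) = p(e) = b, p(q(c)) = p(c) = e, p(q(d)) = p(f) = d, p(q(e)) = p(g) = h, p(q(f)) = p(a) = c, p(q(g)) = p(d) = a, p(q(h)) = p(h) = g.
Hence p ∘ q = [f b e d h c a g].

f b e d h c a g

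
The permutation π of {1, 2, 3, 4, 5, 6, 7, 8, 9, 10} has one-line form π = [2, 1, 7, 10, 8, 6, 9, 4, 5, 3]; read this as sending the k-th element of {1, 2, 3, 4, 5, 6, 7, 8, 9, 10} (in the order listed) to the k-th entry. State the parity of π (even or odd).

In disjoint-cycle form the cycle lengths are 7, 2, 1.
A cycle is odd iff its length is even; π has 1 even-length cycle, so sgn(π) = (−1)^1 and π is odd.

odd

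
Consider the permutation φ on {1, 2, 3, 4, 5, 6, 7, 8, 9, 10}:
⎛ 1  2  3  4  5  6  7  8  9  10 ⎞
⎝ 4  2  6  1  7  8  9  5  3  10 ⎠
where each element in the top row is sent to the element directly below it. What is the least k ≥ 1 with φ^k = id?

Writing φ as disjoint cycles, the cycle lengths are 6, 2, 1, 1.
The order of φ is the least common multiple of its cycle lengths: lcm(6, 2) = 6.

6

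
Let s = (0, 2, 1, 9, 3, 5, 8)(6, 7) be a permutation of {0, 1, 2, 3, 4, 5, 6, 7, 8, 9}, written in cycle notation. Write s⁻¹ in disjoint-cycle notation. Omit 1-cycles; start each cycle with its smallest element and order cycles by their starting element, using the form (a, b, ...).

(0, 8, 5, 3, 9, 1, 2)(6, 7)

If s sends a → b within a cycle, s⁻¹ sends b → a; equivalently, reverse each cycle.
After reversing and putting each cycle's least element first, s⁻¹ = (0, 8, 5, 3, 9, 1, 2)(6, 7).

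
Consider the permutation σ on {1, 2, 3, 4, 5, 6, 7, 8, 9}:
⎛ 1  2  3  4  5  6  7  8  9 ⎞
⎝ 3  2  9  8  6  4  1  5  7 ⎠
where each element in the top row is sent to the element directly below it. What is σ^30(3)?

7

Tracing 3 → 9 → … returns to 3 after 4 steps, so 3 lies in a 4-cycle (1, 3, 9, 7).
Since the cycle has length 4, σ^30 acts on it the same as σ^2 (30 mod 4 = 2).
Advancing 2 steps from 3: 3 → 9 → 7.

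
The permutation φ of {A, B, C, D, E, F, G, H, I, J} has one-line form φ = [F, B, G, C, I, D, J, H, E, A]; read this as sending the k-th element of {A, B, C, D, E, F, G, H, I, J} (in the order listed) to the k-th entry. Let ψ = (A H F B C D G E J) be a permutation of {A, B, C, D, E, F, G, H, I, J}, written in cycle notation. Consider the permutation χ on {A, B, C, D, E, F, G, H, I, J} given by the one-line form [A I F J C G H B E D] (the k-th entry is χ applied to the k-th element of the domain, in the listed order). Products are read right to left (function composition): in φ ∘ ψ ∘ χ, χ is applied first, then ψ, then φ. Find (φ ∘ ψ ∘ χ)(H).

Apply the permutations in order: χ(H) = B, then ψ(B) = C, then φ(C) = G. So (φ ∘ ψ ∘ χ)(H) = G.

G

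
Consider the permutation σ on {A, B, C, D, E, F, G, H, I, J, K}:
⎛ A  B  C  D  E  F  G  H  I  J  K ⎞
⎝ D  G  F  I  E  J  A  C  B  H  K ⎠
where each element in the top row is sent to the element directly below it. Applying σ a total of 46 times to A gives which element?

D

Tracing A → D → … returns to A after 5 steps, so A lies in a 5-cycle (A, D, I, B, G).
On a 5-cycle, σ^5 is the identity, so σ^46 = σ^1 there (46 ≡ 1 mod 5).
Advancing 1 step from A: A → D.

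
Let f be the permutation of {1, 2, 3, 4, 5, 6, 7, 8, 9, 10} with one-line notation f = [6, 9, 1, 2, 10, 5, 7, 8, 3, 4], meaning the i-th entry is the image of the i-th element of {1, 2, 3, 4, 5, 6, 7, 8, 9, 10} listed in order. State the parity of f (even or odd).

In disjoint-cycle form the cycle lengths are 8, 1, 1.
A cycle of length ℓ contributes ℓ−1 transpositions, so f is a product of 7 transpositions — odd.

odd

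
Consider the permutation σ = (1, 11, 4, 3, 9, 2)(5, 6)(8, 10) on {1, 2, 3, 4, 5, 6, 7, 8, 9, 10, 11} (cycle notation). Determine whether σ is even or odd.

odd

The cycle lengths are 6, 2, 2, 1.
A cycle of length ℓ contributes ℓ−1 transpositions, so σ is a product of 5 + 1 + 1 = 7 transpositions — odd.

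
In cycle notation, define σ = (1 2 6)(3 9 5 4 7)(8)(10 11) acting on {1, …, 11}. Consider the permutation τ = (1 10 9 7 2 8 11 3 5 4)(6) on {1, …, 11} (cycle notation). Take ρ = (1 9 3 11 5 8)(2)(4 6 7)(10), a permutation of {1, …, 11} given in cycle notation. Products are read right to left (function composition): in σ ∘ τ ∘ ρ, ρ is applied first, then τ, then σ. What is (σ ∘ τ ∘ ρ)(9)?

(σ ∘ τ ∘ ρ)(9) = σ(τ(ρ(9))). ρ(9) = 3, then τ(3) = 5, then σ(5) = 4, so the result is 4.

4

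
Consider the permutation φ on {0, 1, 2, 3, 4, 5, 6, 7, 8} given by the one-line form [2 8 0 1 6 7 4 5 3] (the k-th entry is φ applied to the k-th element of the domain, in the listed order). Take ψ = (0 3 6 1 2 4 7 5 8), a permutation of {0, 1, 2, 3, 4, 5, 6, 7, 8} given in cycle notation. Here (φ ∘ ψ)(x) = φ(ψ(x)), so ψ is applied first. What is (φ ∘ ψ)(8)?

2

(φ ∘ ψ)(8) = φ(ψ(8)). ψ(8) = 0, then φ(0) = 2. So (φ ∘ ψ)(8) = 2.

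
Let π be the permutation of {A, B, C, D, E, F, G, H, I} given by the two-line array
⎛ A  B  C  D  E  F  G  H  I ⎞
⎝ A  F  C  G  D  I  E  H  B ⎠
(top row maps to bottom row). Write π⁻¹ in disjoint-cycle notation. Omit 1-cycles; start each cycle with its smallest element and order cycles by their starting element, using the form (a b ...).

(B I F)(D E G)

First write π in disjoint cycles: (B F I)(D G E).
Reversing each cycle (and rotating so the smallest element leads) gives π⁻¹ = (B I F)(D E G).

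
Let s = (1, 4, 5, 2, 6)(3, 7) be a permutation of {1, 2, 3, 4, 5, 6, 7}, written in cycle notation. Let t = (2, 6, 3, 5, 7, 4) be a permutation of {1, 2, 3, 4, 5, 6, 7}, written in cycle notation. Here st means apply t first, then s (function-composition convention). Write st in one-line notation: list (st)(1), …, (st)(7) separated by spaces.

(st)(x) = s(t(x)). Computing each image: s(t(1)) = s(1) = 4, s(t(2)) = s(6) = 1, s(t(3)) = s(5) = 2, s(t(4)) = s(2) = 6, s(t(5)) = s(7) = 3, s(t(6)) = s(3) = 7, s(t(7)) = s(4) = 5.
Hence st = [4 1 2 6 3 7 5].

4 1 2 6 3 7 5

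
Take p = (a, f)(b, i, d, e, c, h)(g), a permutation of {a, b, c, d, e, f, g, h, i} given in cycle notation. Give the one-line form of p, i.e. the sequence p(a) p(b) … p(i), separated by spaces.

f i h e c a g b d

Image by image: a→f, b→i, c→h, d→e, e→c, f→a, g→g, h→b, i→d.
So the one-line form is f i h e c a g b d.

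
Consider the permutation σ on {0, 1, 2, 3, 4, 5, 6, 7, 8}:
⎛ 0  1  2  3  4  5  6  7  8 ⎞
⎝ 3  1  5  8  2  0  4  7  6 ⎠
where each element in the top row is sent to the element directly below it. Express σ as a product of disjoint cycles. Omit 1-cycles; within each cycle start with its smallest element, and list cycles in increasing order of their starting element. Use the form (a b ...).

Iterating σ from 0 gives 0 → 3 → 8 → 6 → 4 → 2 → 5 → 0; that is the 7-cycle (0 3 8 6 4 2 5).
Continuing from each remaining unvisited element yields (0 3 8 6 4 2 5).

(0 3 8 6 4 2 5)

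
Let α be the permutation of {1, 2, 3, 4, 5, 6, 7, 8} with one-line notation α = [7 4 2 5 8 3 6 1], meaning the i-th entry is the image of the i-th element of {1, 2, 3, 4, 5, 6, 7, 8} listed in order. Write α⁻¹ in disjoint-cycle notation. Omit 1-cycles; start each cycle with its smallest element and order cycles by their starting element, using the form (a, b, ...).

The cycle decomposition of α is (1, 7, 6, 3, 2, 4, 5, 8).
Reversing each cycle (and rotating so the smallest element leads) gives α⁻¹ = (1, 8, 5, 4, 2, 3, 6, 7).

(1, 8, 5, 4, 2, 3, 6, 7)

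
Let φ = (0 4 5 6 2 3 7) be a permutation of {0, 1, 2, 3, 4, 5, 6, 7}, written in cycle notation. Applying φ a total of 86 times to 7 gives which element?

4

7 lies in the 7-cycle (0 4 5 6 2 3 7).
Since the cycle has length 7, φ^86 acts on it the same as φ^2 (86 mod 7 = 2).
Stepping 2 places around the cycle: 7 → 0 → 4.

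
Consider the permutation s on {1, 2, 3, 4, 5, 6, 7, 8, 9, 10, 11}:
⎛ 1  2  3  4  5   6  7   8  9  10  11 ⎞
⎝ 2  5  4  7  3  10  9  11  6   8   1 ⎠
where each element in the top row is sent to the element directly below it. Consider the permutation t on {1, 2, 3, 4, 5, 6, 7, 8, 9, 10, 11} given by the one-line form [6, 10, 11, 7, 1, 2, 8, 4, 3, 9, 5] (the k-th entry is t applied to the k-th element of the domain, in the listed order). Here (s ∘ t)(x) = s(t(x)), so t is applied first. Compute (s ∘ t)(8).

7

(s ∘ t)(8) = s(t(8)). t(8) = 4, then s(4) = 7. So (s ∘ t)(8) = 7.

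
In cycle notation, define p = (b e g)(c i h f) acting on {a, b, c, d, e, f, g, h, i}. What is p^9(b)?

b

b lies in the 3-cycle (b e g).
On a 3-cycle, p^3 is the identity, so p^9 = p^0 there (9 ≡ 0 mod 3).
So p^9(b) = b.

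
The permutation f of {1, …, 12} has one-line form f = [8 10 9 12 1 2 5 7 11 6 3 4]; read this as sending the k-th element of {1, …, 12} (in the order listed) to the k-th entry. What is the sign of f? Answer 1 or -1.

In disjoint-cycle form the cycle lengths are 4, 3, 3, 2.
A cycle of length ℓ contributes ℓ−1 transpositions, so f is a product of 3 + 2 + 2 + 1 = 8 transpositions — even.

1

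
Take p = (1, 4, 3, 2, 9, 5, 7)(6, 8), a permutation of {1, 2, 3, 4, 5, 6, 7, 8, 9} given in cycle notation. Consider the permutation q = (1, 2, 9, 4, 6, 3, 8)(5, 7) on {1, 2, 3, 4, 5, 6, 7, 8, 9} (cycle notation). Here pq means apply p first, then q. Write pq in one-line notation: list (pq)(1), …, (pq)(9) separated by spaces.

Chase each element through p then q: 1 → 4 → 6; 2 → 9 → 4; 3 → 2 → 9; 4 → 3 → 8; 5 → 7 → 5; 6 → 8 → 1; 7 → 1 → 2; 8 → 6 → 3; 9 → 5 → 7.
Collecting the images, pq = [6 4 9 8 5 1 2 3 7].

6 4 9 8 5 1 2 3 7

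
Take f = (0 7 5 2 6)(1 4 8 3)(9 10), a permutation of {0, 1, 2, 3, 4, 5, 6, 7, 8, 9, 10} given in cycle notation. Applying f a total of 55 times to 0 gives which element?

0 lies in the 5-cycle (0 7 5 2 6).
On a 5-cycle, f^5 is the identity, so f^55 = f^0 there (55 ≡ 0 mod 5).
So f^55(0) = 0.

0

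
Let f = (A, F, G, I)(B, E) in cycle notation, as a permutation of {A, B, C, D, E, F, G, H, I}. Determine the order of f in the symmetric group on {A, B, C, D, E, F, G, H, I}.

4

The cycle type of f is (4, 2, 1, 1, 1).
The order is lcm(4, 2) = 4.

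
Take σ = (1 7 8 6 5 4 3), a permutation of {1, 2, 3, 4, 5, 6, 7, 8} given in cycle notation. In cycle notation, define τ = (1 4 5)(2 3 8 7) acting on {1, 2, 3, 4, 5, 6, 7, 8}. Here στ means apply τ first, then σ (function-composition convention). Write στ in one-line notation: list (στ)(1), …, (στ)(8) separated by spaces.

3 1 6 4 7 5 2 8

For each element, apply τ then σ: 1 → 4 → 3; 2 → 3 → 1; 3 → 8 → 6; 4 → 5 → 4; 5 → 1 → 7; 6 → 6 → 5; 7 → 2 → 2; 8 → 7 → 8.
So στ in one-line form is 3 1 6 4 7 5 2 8.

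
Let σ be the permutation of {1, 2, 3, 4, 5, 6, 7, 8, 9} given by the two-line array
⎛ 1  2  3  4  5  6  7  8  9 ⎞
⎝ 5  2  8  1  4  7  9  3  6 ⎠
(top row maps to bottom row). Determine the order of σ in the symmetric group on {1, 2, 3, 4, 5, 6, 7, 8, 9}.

The disjoint-cycle form of σ has cycle lengths 3, 3, 2, 1.
The order of σ is the least common multiple of its cycle lengths: lcm(3, 3, 2) = 6.

6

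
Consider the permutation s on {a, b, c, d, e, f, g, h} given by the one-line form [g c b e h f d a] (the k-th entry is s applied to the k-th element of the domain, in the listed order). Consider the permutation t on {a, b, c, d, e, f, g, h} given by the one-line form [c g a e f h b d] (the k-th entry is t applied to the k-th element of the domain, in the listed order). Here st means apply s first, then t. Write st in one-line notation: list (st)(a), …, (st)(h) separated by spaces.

b a g f d h e c

(st)(x) = t(s(x)). Computing each image: t(s(a)) = t(g) = b, t(s(b)) = t(c) = a, t(s(c)) = t(b) = g, t(s(d)) = t(e) = f, t(s(e)) = t(h) = d, t(s(f)) = t(f) = h, t(s(g)) = t(d) = e, t(s(h)) = t(a) = c.
Hence st = [b a g f d h e c].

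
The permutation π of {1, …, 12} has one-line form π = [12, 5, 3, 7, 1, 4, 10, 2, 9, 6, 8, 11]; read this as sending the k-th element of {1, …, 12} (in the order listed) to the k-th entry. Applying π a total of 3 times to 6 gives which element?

10

Tracing 6 → 4 → … returns to 6 after 4 steps, so 6 lies in a 4-cycle (4, 7, 10, 6).
Advancing 3 steps from 6: 6 → 4 → 7 → 10.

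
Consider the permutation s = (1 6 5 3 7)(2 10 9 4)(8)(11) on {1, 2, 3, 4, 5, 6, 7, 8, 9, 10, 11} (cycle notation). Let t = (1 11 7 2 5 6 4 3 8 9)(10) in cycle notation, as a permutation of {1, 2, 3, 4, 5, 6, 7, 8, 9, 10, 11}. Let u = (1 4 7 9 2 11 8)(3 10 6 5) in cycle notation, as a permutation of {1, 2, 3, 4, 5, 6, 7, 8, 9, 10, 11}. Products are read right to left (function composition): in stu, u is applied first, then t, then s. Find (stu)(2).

Apply the permutations in order: u(2) = 11, then t(11) = 7, then s(7) = 1. So (stu)(2) = 1.

1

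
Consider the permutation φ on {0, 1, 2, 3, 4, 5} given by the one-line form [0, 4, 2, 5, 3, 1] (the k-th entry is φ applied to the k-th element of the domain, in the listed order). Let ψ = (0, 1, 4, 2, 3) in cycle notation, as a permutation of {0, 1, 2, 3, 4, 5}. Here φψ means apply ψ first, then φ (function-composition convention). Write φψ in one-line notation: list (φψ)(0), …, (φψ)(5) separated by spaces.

4 3 5 0 2 1

(φψ)(x) = φ(ψ(x)). Computing each image: φ(ψ(0)) = φ(1) = 4, φ(ψ(1)) = φ(4) = 3, φ(ψ(2)) = φ(3) = 5, φ(ψ(3)) = φ(0) = 0, φ(ψ(4)) = φ(2) = 2, φ(ψ(5)) = φ(5) = 1.
Hence φψ = [4 3 5 0 2 1].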